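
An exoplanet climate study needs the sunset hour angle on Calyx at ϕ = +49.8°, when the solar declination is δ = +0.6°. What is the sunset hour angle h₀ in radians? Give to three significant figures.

h₀ = 1.58 rad

cos h₀ = −tan ϕ · tan δ = −tan(+49.8°) × tan(+0.600°) = -0.0124, so h₀ = 1.5832 rad = 90.71°.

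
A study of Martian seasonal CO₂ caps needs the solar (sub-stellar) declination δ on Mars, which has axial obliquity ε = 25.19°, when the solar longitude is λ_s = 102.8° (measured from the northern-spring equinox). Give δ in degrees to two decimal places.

sin δ = sin ε · sin λ_s = sin 25.19° × sin 102.8° = 0.415044.
δ = arcsin(0.415044) = +24.52°.

δ = +24.52°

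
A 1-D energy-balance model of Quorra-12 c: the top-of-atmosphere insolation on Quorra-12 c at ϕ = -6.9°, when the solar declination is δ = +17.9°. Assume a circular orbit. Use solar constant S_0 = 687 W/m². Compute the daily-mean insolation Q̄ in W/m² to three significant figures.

Q̄ ≈ 194 W/m²

cos h₀ = −tan(-6.9°) tan(+17.900°) = 0.0391, h₀ = 1.5317 rad.
Bracket: h₀ sin ϕ sin δ + cos ϕ cos δ sin h₀ = 1.5317×-0.12014×0.30736 + 0.99276×0.95159×0.99924 = -0.056560 + 0.943983 = 0.887423.
Q̄ = (S_0/π) × [bracket] = (687/π) × 0.887423 = 194.1 W/m².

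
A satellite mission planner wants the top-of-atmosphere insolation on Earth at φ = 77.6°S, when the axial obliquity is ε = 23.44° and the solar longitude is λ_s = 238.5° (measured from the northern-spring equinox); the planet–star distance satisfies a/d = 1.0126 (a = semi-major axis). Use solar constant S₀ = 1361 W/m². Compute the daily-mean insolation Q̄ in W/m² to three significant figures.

Q̄ ≈ 462 W/m²

Solar declination: sin δ = sin ε · sin λ_s = sin 23.44° × sin 238.5° = -0.33917, so δ = -19.826°.
cos H₀ = −tan(-77.6°) tan(-19.826°) = -1.6398 ≤ −1 ⇒ polar day, H₀ = π.
Bracket: H₀ sin φ sin δ + cos φ cos δ sin H₀ = 3.1416×-0.97667×-0.33917 + 0.21474×0.94072×0.00000 = 1.040678 + 0.000000 = 1.040678.
Inverse-square distance factor (a/d)² = 1.0126² = 1.025359.
Q̄ = (S₀/π) × 1.025359 × [bracket] = (1361/π) × 1.025359 × 1.040678 = 462.3 W/m².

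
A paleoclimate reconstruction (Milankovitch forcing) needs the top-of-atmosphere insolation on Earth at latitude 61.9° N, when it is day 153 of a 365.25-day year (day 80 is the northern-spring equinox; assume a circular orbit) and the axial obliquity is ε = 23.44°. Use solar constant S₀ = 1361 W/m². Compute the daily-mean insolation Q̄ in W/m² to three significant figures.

Q̄ ≈ 475 W/m²

Solar longitude: λ_s = 360° × (153 − 80)/365.25 = 71.951°.
sin δ = sin 23.44° × sin 71.951° = 0.37821, so δ = +22.223°.
cos H₀ = −tan(+61.9°) tan(+22.223°) = -0.7652, H₀ = 2.4421 rad.
Bracket: H₀ sin φ sin δ + cos φ cos δ sin H₀ = 2.4421×0.88213×0.37821 + 0.47101×0.92572×0.64383 = 0.814759 + 0.280725 = 1.095484.
Q̄ = (S₀/π) × [bracket] = (1361/π) × 1.095484 = 474.6 W/m².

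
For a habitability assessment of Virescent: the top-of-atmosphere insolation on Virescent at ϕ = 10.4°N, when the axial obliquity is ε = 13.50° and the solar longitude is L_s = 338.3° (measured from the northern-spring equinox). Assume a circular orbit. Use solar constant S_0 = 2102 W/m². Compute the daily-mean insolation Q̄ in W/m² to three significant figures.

Solar declination: sin δ = sin ε · sin L_s = sin 13.50° × sin 338.3° = -0.08632, so δ = -4.952°.
cos h₀ = −tan(+10.4°) tan(-4.952°) = 0.0159, h₀ = 1.5549 rad.
Bracket: h₀ sin ϕ sin δ + cos ϕ cos δ sin h₀ = 1.5549×0.18052×-0.08632 + 0.98357×0.99627×0.99987 = -0.024229 + 0.979774 = 0.955545.
Q̄ = (S_0/π) × [bracket] = (2102/π) × 0.955545 = 639.3 W/m².

Q̄ ≈ 639 W/m²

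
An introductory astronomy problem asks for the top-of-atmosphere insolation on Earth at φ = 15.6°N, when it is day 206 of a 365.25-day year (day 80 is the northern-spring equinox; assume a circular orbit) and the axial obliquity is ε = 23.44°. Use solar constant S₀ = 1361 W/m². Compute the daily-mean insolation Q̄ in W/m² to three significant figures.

Solar longitude: λ_s = 360° × (206 − 80)/365.25 = 124.189°.
sin δ = sin 23.44° × sin 124.189° = 0.32905, so δ = +19.211°.
cos H₀ = −tan(+15.6°) tan(+19.211°) = -0.0973, H₀ = 1.6682 rad.
Bracket: H₀ sin φ sin δ + cos φ cos δ sin H₀ = 1.6682×0.26892×0.32905 + 0.96316×0.94431×0.99526 = 0.147616 + 0.905210 = 1.052826.
Q̄ = (S₀/π) × [bracket] = (1361/π) × 1.052826 = 456.1 W/m².

Q̄ ≈ 456 W/m²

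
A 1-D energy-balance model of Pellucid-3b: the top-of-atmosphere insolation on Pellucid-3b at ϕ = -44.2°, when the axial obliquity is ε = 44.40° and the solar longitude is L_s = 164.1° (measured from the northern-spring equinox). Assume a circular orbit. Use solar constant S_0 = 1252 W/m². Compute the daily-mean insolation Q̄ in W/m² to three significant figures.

Q̄ ≈ 202 W/m²

Solar declination: sin δ = sin ε · sin L_s = sin 44.40° × sin 164.1° = 0.19168, so δ = +11.051°.
cos h₀ = −tan(-44.2°) tan(+11.051°) = 0.1899, h₀ = 1.3797 rad.
Bracket: h₀ sin ϕ sin δ + cos ϕ cos δ sin h₀ = 1.3797×-0.69717×0.19168 + 0.71691×0.98146×0.98180 = -0.184374 + 0.690813 = 0.506439.
Q̄ = (S_0/π) × [bracket] = (1252/π) × 0.506439 = 201.8 W/m².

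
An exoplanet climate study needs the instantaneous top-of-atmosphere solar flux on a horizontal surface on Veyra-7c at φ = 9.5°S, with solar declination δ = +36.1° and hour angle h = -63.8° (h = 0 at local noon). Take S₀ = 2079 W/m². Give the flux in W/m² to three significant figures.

529 W/m²

cos θ_z = sin φ sin δ + cos φ cos δ cos h = -0.097245 + 0.351840 = 0.254595.
Flux = S₀ · cos θ_z = 2079 × 0.254595 = 529.3 W/m².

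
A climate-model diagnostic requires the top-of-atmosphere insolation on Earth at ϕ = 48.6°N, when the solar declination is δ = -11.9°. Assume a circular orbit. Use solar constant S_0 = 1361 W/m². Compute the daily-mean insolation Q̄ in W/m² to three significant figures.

Q̄ ≈ 183 W/m²

cos h₀ = −tan(+48.6°) tan(-11.900°) = 0.2390, h₀ = 1.3294 rad.
Bracket: h₀ sin ϕ sin δ + cos ϕ cos δ sin h₀ = 1.3294×0.75011×-0.20620 + 0.66131×0.97851×0.97101 = -0.205622 + 0.628339 = 0.422717.
Q̄ = (S_0/π) × [bracket] = (1361/π) × 0.422717 = 183.1 W/m².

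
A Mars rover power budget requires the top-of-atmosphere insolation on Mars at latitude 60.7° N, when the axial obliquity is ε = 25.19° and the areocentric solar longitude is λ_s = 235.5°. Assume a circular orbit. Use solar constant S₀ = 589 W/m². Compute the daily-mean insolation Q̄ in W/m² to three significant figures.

Q̄ ≈ 15.8 W/m²

sin δ = sin 25.19° × sin 235.5° = -0.35077, so δ = -20.534°.
cos H₀ = −tan(+60.7°) tan(-20.534°) = 0.6675, H₀ = 0.8400 rad.
Bracket: H₀ sin φ sin δ + cos φ cos δ sin H₀ = 0.8400×0.87207×-0.35077 + 0.48938×0.93646×0.74464 = -0.256953 + 0.341257 = 0.084304.
Q̄ = (S₀/π) × [bracket] = (589/π) × 0.084304 = 15.81 W/m².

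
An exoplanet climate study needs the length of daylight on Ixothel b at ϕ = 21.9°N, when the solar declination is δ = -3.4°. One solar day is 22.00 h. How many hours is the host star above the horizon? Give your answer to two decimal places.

10.83 h

cos h₀ = −tan ϕ · tan δ = −tan(+21.9°) × tan(-3.400°) = 0.0239, so h₀ = 1.5469 rad = 88.63°.
Daylight = 2h₀/(2π) × 22.00 h = (1.5469/π) × 22.00 = 10.83 h.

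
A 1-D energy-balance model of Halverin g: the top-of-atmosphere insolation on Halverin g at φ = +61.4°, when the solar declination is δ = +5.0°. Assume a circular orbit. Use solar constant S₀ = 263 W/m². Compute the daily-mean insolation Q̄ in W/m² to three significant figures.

Q̄ ≈ 50.5 W/m²

cos H₀ = −tan(+61.4°) tan(+5.000°) = -0.1605, H₀ = 1.7320 rad.
Bracket: H₀ sin φ sin δ + cos φ cos δ sin H₀ = 1.7320×0.87798×0.08716 + 0.47869×0.99619×0.98704 = 0.132541 + 0.470686 = 0.603227.
Q̄ = (S₀/π) × [bracket] = (263/π) × 0.603227 = 50.50 W/m².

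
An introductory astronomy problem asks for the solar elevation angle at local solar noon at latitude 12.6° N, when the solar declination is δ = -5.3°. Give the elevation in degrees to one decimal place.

72.1°

At local noon the hour angle is zero, so the zenith angle equals |ϕ − δ| = |+12.6° − (-5.300°)| = 17.900°.
Elevation = 90° − 17.900° = 72.1°.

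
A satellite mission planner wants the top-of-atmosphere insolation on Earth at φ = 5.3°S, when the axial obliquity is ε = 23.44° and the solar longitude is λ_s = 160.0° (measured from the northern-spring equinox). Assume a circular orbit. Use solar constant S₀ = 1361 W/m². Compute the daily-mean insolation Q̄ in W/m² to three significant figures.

Solar declination: sin δ = sin ε · sin λ_s = sin 23.44° × sin 160.0° = 0.13605, so δ = +7.819°.
cos H₀ = −tan(-5.3°) tan(+7.819°) = 0.0127, H₀ = 1.5581 rad.
Bracket: H₀ sin φ sin δ + cos φ cos δ sin H₀ = 1.5581×-0.09237×0.13605 + 0.99572×0.99070×0.99992 = -0.019581 + 0.986381 = 0.966800.
Q̄ = (S₀/π) × [bracket] = (1361/π) × 0.966800 = 418.8 W/m².

Q̄ ≈ 419 W/m²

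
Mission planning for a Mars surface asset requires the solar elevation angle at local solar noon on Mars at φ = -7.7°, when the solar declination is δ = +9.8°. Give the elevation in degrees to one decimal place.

At local noon the hour angle is zero, so the zenith angle equals |φ − δ| = |-7.7° − (+9.800°)| = 17.500°.
Elevation = 90° − 17.500° = 72.5°.

72.5°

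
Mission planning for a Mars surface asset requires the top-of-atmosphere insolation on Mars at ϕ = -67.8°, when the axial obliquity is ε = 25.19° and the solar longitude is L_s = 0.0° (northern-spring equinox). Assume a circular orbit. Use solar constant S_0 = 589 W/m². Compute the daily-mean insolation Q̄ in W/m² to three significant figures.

Q̄ ≈ 70.8 W/m²

Solar declination: sin δ = sin ε · sin L_s = sin 25.19° × sin 0.0° = 0.00000, so δ = +0.000°.
cos h₀ = −tan(-67.8°) tan(+0.000°) = 0.0000, h₀ = 1.5708 rad.
Bracket: h₀ sin ϕ sin δ + cos ϕ cos δ sin h₀ = 1.5708×-0.92587×0.00000 + 0.37784×1.00000×1.00000 = -0.000000 + 0.377840 = 0.377840.
Q̄ = (S_0/π) × [bracket] = (589/π) × 0.377840 = 70.84 W/m².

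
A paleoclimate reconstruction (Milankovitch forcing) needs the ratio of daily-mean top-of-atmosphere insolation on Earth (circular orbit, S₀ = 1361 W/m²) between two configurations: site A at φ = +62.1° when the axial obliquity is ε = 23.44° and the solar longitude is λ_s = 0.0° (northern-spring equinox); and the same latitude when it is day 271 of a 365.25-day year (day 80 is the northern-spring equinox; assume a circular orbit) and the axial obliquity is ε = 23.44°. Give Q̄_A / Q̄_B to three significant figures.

Q̄_A / Q̄_B ≈ 1.20

— Configuration A (φ=+62.1°):
Solar declination: sin δ = sin ε · sin λ_s = sin 23.44° × sin 0.0° = 0.00000, so δ = +0.000°.
cos H₀ = −tan(+62.1°) tan(+0.000°) = -0.0000, H₀ = 1.5708 rad.
Bracket: H₀ sin φ sin δ + cos φ cos δ sin H₀ = 1.5708×0.88377×0.00000 + 0.46793×1.00000×1.00000 = 0.000000 + 0.467930 = 0.467930.
Q̄ = (S₀/π) × [bracket] = (1361/π) × 0.467930 = 202.72 W/m².
— Configuration B (φ=+62.1°):
Solar longitude: λ_s = 360° × (271 − 80)/365.25 = 188.255°.
sin δ = sin 23.44° × sin 188.255° = -0.05711, so δ = -3.274°.
cos H₀ = −tan(+62.1°) tan(-3.274°) = 0.1080, H₀ = 1.4625 rad.
Bracket: H₀ sin φ sin δ + cos φ cos δ sin H₀ = 1.4625×0.88377×-0.05711 + 0.46793×0.99837×0.99415 = -0.073815 + 0.464434 = 0.390619.
Q̄ = (S₀/π) × [bracket] = (1361/π) × 0.390619 = 169.22 W/m².
Ratio Q̄_A / Q̄_B = 202.72 / 169.22 = 1.198.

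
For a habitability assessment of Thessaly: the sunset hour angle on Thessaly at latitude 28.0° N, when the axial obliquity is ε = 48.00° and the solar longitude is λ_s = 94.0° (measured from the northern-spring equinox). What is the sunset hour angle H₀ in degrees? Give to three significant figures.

H₀ = 126°

Solar declination: sin δ = sin ε · sin λ_s = sin 48.00° × sin 94.0° = 0.74133, so δ = +47.845°.
cos H₀ = −tan φ · tan δ = −tan(+28.0°) × tan(+47.845°) = -0.5873, so H₀ = 2.1985 rad = 125.97°.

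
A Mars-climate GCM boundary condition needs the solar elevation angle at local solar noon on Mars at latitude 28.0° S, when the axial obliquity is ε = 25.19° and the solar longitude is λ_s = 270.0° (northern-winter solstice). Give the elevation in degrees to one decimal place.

Solar declination: sin δ = sin ε · sin λ_s = sin 25.19° × sin 270.0° = -0.42562, so δ = -25.190°.
At local noon the hour angle is zero, so the zenith angle equals |φ − δ| = |-28.0° − (-25.190°)| = 2.810°.
Elevation = 90° − 2.810° = 87.2°.

87.2°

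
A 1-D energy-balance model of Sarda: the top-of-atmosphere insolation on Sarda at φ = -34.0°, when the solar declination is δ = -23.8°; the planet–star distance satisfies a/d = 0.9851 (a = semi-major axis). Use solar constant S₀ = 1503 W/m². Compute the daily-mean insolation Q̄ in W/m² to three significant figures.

Q̄ ≈ 532 W/m²

cos H₀ = −tan(-34.0°) tan(-23.800°) = -0.2975, H₀ = 1.8729 rad.
Bracket: H₀ sin φ sin δ + cos φ cos δ sin H₀ = 1.8729×-0.55919×-0.40355 + 0.82904×0.91496×0.95472 = 0.422641 + 0.724192 = 1.146833.
Inverse-square distance factor (a/d)² = 0.9851² = 0.970422.
Q̄ = (S₀/π) × 0.970422 × [bracket] = (1503/π) × 0.970422 × 1.146833 = 532.4 W/m².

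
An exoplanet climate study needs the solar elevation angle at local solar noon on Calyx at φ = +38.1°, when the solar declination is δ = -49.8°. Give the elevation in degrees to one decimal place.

2.1°

At local noon the hour angle is zero, so the zenith angle equals |φ − δ| = |+38.1° − (-49.800°)| = 87.900°.
Elevation = 90° − 87.900° = 2.1°.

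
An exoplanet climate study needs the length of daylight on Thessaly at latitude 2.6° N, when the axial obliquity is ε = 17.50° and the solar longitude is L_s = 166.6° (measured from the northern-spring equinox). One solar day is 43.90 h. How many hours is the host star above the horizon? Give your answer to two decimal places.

21.99 h

Solar declination: sin δ = sin ε · sin L_s = sin 17.50° × sin 166.6° = 0.06969, so δ = +3.996°.
cos h₀ = −tan ϕ · tan δ = −tan(+2.6°) × tan(+3.996°) = -0.0032, so h₀ = 1.5740 rad = 90.18°.
Daylight = 2h₀/(2π) × 43.90 h = (1.5740/π) × 43.90 = 21.99 h.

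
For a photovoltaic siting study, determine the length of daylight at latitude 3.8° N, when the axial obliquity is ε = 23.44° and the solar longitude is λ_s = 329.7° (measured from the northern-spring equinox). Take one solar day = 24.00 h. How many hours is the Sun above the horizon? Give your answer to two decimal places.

Solar declination: sin δ = sin ε · sin λ_s = sin 23.44° × sin 329.7° = -0.20070, so δ = -11.578°.
cos H₀ = −tan φ · tan δ = −tan(+3.8°) × tan(-11.578°) = 0.0136, so H₀ = 1.5572 rad = 89.22°.
Daylight = 2H₀/(2π) × 24.00 h = (1.5572/π) × 24.00 = 11.90 h.

11.90 h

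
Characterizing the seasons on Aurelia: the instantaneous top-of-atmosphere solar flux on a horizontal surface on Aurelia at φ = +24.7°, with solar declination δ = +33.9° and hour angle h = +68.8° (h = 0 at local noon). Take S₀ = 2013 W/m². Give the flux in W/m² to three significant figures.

1.02e+03 W/m²

cos θ_z = sin φ sin δ + cos φ cos δ cos h = 0.233063 + 0.272691 = 0.505754.
Flux = S₀ · cos θ_z = 2013 × 0.505754 = 1018 W/m².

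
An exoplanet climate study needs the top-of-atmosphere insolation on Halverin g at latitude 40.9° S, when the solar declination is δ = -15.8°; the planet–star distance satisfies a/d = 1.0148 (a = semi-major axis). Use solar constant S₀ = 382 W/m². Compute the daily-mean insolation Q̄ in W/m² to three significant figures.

Q̄ ≈ 129 W/m²

cos H₀ = −tan(-40.9°) tan(-15.800°) = -0.2451, H₀ = 1.8184 rad.
Bracket: H₀ sin φ sin δ + cos φ cos δ sin H₀ = 1.8184×-0.65474×-0.27228 + 0.75585×0.96222×0.96949 = 0.324171 + 0.705104 = 1.029275.
Inverse-square distance factor (a/d)² = 1.0148² = 1.029819.
Q̄ = (S₀/π) × 1.029819 × [bracket] = (382/π) × 1.029819 × 1.029275 = 128.9 W/m².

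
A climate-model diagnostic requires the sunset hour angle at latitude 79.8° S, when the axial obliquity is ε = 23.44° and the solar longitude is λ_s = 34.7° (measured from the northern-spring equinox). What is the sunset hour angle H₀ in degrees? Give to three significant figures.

Solar declination: sin δ = sin ε · sin λ_s = sin 23.44° × sin 34.7° = 0.22645, so δ = +13.088°.
cos H₀ = −tan φ · tan δ = 1.2921 ≥ 1, so the Sun never rises (polar night) and H₀ = 0.

H₀ = 0.00°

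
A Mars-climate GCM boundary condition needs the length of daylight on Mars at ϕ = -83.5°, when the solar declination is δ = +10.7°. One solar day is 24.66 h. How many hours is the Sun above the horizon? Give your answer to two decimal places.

0.00 h

cos h₀ = −tan ϕ · tan δ = 1.6584 ≥ 1, so the Sun never rises (polar night) and h₀ = 0.
Daylight = 2h₀/(2π) × 24.66 h = (0.0000/π) × 24.66 = 0.00 h.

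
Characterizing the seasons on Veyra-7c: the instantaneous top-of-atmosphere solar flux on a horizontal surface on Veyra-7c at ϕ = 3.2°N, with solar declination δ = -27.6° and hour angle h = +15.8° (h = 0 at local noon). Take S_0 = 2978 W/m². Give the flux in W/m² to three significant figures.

cos θ_z = sin ϕ sin δ + cos ϕ cos δ cos h = -0.025862 + 0.851391 = 0.825529.
Flux = S_0 · cos θ_z = 2978 × 0.825529 = 2458 W/m².

2.46e+03 W/m²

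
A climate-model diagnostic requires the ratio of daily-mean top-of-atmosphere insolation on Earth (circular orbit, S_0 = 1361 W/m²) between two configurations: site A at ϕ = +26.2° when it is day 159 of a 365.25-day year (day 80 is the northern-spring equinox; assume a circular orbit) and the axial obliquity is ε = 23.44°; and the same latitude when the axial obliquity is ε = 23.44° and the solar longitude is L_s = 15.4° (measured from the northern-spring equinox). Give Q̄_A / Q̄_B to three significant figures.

— Configuration A (ϕ=+26.2°):
Solar longitude: L_s = 360° × (159 − 80)/365.25 = 77.864°.
sin δ = sin 23.44° × sin 77.864° = 0.38890, so δ = +22.886°.
cos h₀ = −tan(+26.2°) tan(+22.886°) = -0.2077, h₀ = 1.7800 rad.
Bracket: h₀ sin ϕ sin δ + cos ϕ cos δ sin h₀ = 1.7800×0.44151×0.38890 + 0.89726×0.92128×0.97819 = 0.305632 + 0.808599 = 1.114231.
Q̄ = (S_0/π) × [bracket] = (1361/π) × 1.114231 = 482.71 W/m².
— Configuration B (ϕ=+26.2°):
Solar declination: sin δ = sin ε · sin L_s = sin 23.44° × sin 15.4° = 0.10564, so δ = +6.064°.
cos h₀ = −tan(+26.2°) tan(+6.064°) = -0.0523, h₀ = 1.6231 rad.
Bracket: h₀ sin ϕ sin δ + cos ϕ cos δ sin h₀ = 1.6231×0.44151×0.10564 + 0.89726×0.99440×0.99863 = 0.075703 + 0.891013 = 0.966716.
Q̄ = (S_0/π) × [bracket] = (1361/π) × 0.966716 = 418.80 W/m².
Ratio Q̄_A / Q̄_B = 482.71 / 418.80 = 1.153.

Q̄_A / Q̄_B ≈ 1.15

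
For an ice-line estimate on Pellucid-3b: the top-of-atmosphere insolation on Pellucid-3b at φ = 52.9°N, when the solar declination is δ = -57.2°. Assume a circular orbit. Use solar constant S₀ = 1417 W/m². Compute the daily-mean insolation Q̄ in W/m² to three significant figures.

cos H₀ = −tan(+52.9°) tan(-57.200°) = 2.0517 ≥ 1 ⇒ polar night, H₀ = 0 and Q̄ = 0.

Q̄ ≈ 0.00 W/m²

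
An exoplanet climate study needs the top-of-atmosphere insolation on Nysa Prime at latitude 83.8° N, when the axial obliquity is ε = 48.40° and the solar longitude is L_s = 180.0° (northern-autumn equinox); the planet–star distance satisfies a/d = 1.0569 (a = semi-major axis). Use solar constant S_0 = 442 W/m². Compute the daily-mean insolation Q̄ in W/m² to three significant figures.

Q̄ ≈ 17.0 W/m²

Solar declination: sin δ = sin ε · sin L_s = sin 48.40° × sin 180.0° = 0.00000, so δ = +0.000°.
cos h₀ = −tan(+83.8°) tan(+0.000°) = -0.0000, h₀ = 1.5708 rad.
Bracket: h₀ sin ϕ sin δ + cos ϕ cos δ sin h₀ = 1.5708×0.99415×0.00000 + 0.10800×1.00000×1.00000 = 0.000000 + 0.108000 = 0.108000.
Inverse-square distance factor (a/d)² = 1.0569² = 1.117038.
Q̄ = (S_0/π) × 1.117038 × [bracket] = (442/π) × 1.117038 × 0.108000 = 16.97 W/m².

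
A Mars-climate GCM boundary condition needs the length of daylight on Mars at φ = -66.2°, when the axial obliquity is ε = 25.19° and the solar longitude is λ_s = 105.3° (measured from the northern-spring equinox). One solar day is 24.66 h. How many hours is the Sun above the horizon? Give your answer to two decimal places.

Solar declination: sin δ = sin ε · sin λ_s = sin 25.19° × sin 105.3° = 0.41054, so δ = +24.239°.
cos H₀ = −tan φ · tan δ = 1.0208 ≥ 1, so the Sun never rises (polar night) and H₀ = 0.
Daylight = 2H₀/(2π) × 24.66 h = (0.0000/π) × 24.66 = 0.00 h.

0.00 h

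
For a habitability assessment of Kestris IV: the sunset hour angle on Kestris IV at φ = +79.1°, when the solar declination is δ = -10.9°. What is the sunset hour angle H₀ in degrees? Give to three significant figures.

cos H₀ = −tan φ · tan δ = −tan(+79.1°) × tan(-10.900°) = 1.0000, so H₀ = 0.0000 rad = 0.00°.

H₀ = 2.70e-06°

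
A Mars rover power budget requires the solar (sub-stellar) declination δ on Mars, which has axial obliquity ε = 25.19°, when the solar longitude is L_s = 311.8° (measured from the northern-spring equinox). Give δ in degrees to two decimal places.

δ = -18.50°

sin δ = sin ε · sin L_s = sin 25.19° × sin 311.8° = -0.317291.
δ = arcsin(-0.317291) = -18.50°.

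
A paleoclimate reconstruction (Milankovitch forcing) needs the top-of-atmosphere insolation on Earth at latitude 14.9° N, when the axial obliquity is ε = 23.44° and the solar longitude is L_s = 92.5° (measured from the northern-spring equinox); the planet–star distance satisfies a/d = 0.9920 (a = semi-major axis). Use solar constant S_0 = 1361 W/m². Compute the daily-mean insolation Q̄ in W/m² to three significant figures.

Solar declination: sin δ = sin ε · sin L_s = sin 23.44° × sin 92.5° = 0.39741, so δ = +23.416°.
cos h₀ = −tan(+14.9°) tan(+23.416°) = -0.1152, h₀ = 1.6863 rad.
Bracket: h₀ sin ϕ sin δ + cos ϕ cos δ sin h₀ = 1.6863×0.25713×0.39741 + 0.96638×0.91764×0.99334 = 0.172316 + 0.880883 = 1.053199.
Inverse-square distance factor (a/d)² = 0.9920² = 0.984064.
Q̄ = (S_0/π) × 0.984064 × [bracket] = (1361/π) × 0.984064 × 1.053199 = 449.0 W/m².

Q̄ ≈ 449 W/m²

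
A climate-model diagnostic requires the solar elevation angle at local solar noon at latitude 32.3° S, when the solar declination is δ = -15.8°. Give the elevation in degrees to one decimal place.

73.5°

At local noon the hour angle is zero, so the zenith angle equals |φ − δ| = |-32.3° − (-15.800°)| = 16.500°.
Elevation = 90° − 16.500° = 73.5°.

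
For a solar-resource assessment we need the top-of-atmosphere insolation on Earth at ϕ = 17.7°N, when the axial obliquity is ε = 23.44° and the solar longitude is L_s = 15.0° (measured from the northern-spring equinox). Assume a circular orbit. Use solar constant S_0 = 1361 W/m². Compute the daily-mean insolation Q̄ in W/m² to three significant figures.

Q̄ ≈ 432 W/m²

Solar declination: sin δ = sin ε · sin L_s = sin 23.44° × sin 15.0° = 0.10296, so δ = +5.909°.
cos h₀ = −tan(+17.7°) tan(+5.909°) = -0.0330, h₀ = 1.6038 rad.
Bracket: h₀ sin ϕ sin δ + cos ϕ cos δ sin h₀ = 1.6038×0.30403×0.10296 + 0.95266×0.99469×0.99945 = 0.050204 + 0.947080 = 0.997284.
Q̄ = (S_0/π) × [bracket] = (1361/π) × 0.997284 = 432.0 W/m².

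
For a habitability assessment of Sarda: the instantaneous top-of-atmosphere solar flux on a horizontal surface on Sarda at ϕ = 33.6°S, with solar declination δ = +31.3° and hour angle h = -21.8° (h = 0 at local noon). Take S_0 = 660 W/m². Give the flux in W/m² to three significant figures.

cos θ_z = sin ϕ sin δ + cos ϕ cos δ cos h = -0.287497 + 0.660800 = 0.373303.
Flux = S_0 · cos θ_z = 660 × 0.373303 = 246.4 W/m².

246 W/m²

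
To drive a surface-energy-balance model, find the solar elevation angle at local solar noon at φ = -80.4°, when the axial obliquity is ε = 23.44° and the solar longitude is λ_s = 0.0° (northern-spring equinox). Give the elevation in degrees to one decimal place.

9.6°

Solar declination: sin δ = sin ε · sin λ_s = sin 23.44° × sin 0.0° = 0.00000, so δ = +0.000°.
At local noon the hour angle is zero, so the zenith angle equals |φ − δ| = |-80.4° − (+0.000°)| = 80.400°.
Elevation = 90° − 80.400° = 9.6°.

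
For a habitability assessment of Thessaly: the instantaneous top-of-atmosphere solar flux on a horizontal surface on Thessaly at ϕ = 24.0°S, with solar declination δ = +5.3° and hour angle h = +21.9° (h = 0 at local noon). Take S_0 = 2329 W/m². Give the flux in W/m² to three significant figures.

cos θ_z = sin ϕ sin δ + cos ϕ cos δ cos h = -0.037571 + 0.843997 = 0.806426.
Flux = S_0 · cos θ_z = 2329 × 0.806426 = 1878 W/m².

1.88e+03 W/m²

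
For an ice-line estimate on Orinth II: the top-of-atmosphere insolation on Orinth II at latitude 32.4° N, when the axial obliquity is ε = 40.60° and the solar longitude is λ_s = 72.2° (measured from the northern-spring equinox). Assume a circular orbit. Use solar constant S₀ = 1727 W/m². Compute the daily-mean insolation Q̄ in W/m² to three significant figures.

Q̄ ≈ 698 W/m²

Solar declination: sin δ = sin ε · sin λ_s = sin 40.60° × sin 72.2° = 0.61962, so δ = +38.288°.
cos H₀ = −tan(+32.4°) tan(+38.288°) = -0.5010, H₀ = 2.0955 rad.
Bracket: H₀ sin φ sin δ + cos φ cos δ sin H₀ = 2.0955×0.53583×0.61962 + 0.84433×0.78490×0.86546 = 0.695729 + 0.573553 = 1.269282.
Q̄ = (S₀/π) × [bracket] = (1727/π) × 1.269282 = 697.8 W/m².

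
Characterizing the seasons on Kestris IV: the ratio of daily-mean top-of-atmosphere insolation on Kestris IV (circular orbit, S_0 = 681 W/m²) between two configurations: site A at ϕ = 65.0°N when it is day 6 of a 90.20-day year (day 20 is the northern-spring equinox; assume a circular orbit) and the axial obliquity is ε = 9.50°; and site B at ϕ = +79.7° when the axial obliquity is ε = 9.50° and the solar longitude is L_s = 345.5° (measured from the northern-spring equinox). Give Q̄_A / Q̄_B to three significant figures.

— Configuration A (ϕ=+65.0°):
Solar longitude: L_s = 360° × (6 − 20)/90.20 = -55.876°, i.e. -55.876° + 360° = 304.124°.
sin δ = sin 9.50° × sin 304.124° = -0.13663, so δ = -7.853°.
cos h₀ = −tan(+65.0°) tan(-7.853°) = 0.2958, h₀ = 1.2705 rad.
Bracket: h₀ sin ϕ sin δ + cos ϕ cos δ sin h₀ = 1.2705×0.90631×-0.13663 + 0.42262×0.99062×0.95526 = -0.157325 + 0.399925 = 0.242600.
Q̄ = (S_0/π) × [bracket] = (681/π) × 0.242600 = 52.588 W/m².
— Configuration B (ϕ=+79.7°):
Solar declination: sin δ = sin ε · sin L_s = sin 9.50° × sin 345.5° = -0.04132, so δ = -2.368°.
cos h₀ = −tan(+79.7°) tan(-2.368°) = 0.2276, h₀ = 1.3412 rad.
Bracket: h₀ sin ϕ sin δ + cos ϕ cos δ sin h₀ = 1.3412×0.98389×-0.04132 + 0.17880×0.99915×0.97376 = -0.054526 + 0.173960 = 0.119434.
Q̄ = (S_0/π) × [bracket] = (681/π) × 0.119434 = 25.890 W/m².
Ratio Q̄_A / Q̄_B = 52.588 / 25.890 = 2.031.

Q̄_A / Q̄_B ≈ 2.03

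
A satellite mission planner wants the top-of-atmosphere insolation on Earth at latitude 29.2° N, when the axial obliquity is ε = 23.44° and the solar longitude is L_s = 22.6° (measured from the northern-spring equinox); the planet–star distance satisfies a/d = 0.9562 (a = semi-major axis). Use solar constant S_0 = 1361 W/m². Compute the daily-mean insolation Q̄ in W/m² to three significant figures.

Solar declination: sin δ = sin ε · sin L_s = sin 23.44° × sin 22.6° = 0.15287, so δ = +8.793°.
cos h₀ = −tan(+29.2°) tan(+8.793°) = -0.0865, h₀ = 1.6574 rad.
Bracket: h₀ sin ϕ sin δ + cos ϕ cos δ sin h₀ = 1.6574×0.48786×0.15287 + 0.87292×0.98825×0.99626 = 0.123607 + 0.859437 = 0.983044.
Inverse-square distance factor (a/d)² = 0.9562² = 0.914318.
Q̄ = (S_0/π) × 0.914318 × [bracket] = (1361/π) × 0.914318 × 0.983044 = 389.4 W/m².

Q̄ ≈ 389 W/m²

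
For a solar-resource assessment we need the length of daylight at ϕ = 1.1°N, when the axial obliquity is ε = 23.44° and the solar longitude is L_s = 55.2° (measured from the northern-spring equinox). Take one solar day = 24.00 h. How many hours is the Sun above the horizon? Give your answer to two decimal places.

Solar declination: sin δ = sin ε · sin L_s = sin 23.44° × sin 55.2° = 0.32664, so δ = +19.065°.
cos h₀ = −tan ϕ · tan δ = −tan(+1.1°) × tan(+19.065°) = -0.0066, so h₀ = 1.5774 rad = 90.38°.
Daylight = 2h₀/(2π) × 24.00 h = (1.5774/π) × 24.00 = 12.05 h.

12.05 h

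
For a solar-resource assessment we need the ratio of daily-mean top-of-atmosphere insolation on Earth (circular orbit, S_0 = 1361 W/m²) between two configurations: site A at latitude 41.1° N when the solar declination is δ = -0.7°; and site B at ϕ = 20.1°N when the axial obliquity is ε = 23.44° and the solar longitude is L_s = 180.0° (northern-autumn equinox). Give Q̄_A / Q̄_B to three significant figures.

Q̄_A / Q̄_B ≈ 0.789

— Configuration A (ϕ=+41.1°):
cos h₀ = −tan(+41.1°) tan(-0.700°) = 0.0107, h₀ = 1.5601 rad.
Bracket: h₀ sin ϕ sin δ + cos ϕ cos δ sin h₀ = 1.5601×0.65738×-0.01222 + 0.75356×0.99993×0.99994 = -0.012533 + 0.753462 = 0.740929.
Q̄ = (S_0/π) × [bracket] = (1361/π) × 0.740929 = 320.99 W/m².
— Configuration B (ϕ=+20.1°):
Solar declination: sin δ = sin ε · sin L_s = sin 23.44° × sin 180.0° = 0.00000, so δ = +0.000°.
cos h₀ = −tan(+20.1°) tan(+0.000°) = -0.0000, h₀ = 1.5708 rad.
Bracket: h₀ sin ϕ sin δ + cos ϕ cos δ sin h₀ = 1.5708×0.34366×0.00000 + 0.93909×1.00000×1.00000 = 0.000000 + 0.939090 = 0.939090.
Q̄ = (S_0/π) × [bracket] = (1361/π) × 0.939090 = 406.83 W/m².
Ratio Q̄_A / Q̄_B = 320.99 / 406.83 = 0.7890.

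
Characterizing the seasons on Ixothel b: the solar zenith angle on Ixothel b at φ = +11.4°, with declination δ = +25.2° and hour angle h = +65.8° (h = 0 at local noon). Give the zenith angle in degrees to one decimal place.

θ_z = 63.4°

cos θ_z = sin φ sin δ + cos φ cos δ cos h = 0.084158 + 0.363592 = 0.447750.
θ_z = arccos(0.447750) = 63.4°.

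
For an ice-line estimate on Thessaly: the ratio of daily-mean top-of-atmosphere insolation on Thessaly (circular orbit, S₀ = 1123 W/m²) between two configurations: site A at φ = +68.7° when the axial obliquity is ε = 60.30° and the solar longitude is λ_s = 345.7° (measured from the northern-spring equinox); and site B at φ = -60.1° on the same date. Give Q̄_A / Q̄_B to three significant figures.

Q̄_A / Q̄_B ≈ 0.121

— Configuration A (φ=+68.7°):
Solar declination: sin δ = sin ε · sin λ_s = sin 60.30° × sin 345.7° = -0.21455, so δ = -12.389°.
cos H₀ = −tan(+68.7°) tan(-12.389°) = 0.5634, H₀ = 0.9723 rad.
Bracket: H₀ sin φ sin δ + cos φ cos δ sin H₀ = 0.9723×0.93169×-0.21455 + 0.36325×0.97671×0.82617 = -0.194357 + 0.293117 = 0.098760.
Q̄ = (S₀/π) × [bracket] = (1123/π) × 0.098760 = 35.303 W/m².
— Configuration B (φ=-60.1°):
cos H₀ = −tan(-60.1°) tan(-12.389°) = -0.3820, H₀ = 1.9628 rad.
Bracket: H₀ sin φ sin δ + cos φ cos δ sin H₀ = 1.9628×-0.86690×-0.21455 + 0.49849×0.97671×0.92416 = 0.365068 + 0.449955 = 0.815023.
Q̄ = (S₀/π) × [bracket] = (1123/π) × 0.815023 = 291.34 W/m².
Ratio Q̄_A / Q̄_B = 35.303 / 291.34 = 0.1212.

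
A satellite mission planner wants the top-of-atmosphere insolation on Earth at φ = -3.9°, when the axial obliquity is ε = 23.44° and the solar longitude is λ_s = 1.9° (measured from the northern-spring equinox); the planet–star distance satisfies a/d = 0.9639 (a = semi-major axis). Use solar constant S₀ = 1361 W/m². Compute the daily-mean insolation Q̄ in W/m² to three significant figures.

Solar declination: sin δ = sin ε · sin λ_s = sin 23.44° × sin 1.9° = 0.01319, so δ = +0.756°.
cos H₀ = −tan(-3.9°) tan(+0.756°) = 0.0009, H₀ = 1.5699 rad.
Bracket: H₀ sin φ sin δ + cos φ cos δ sin H₀ = 1.5699×-0.06802×0.01319 + 0.99768×0.99991×1.00000 = -0.001408 + 0.997590 = 0.996182.
Inverse-square distance factor (a/d)² = 0.9639² = 0.929103.
Q̄ = (S₀/π) × 0.929103 × [bracket] = (1361/π) × 0.929103 × 0.996182 = 401.0 W/m².

Q̄ ≈ 401 W/m²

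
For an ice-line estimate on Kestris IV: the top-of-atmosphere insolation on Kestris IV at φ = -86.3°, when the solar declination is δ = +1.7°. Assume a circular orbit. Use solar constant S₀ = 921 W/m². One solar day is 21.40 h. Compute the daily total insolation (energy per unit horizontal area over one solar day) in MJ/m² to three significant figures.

cos H₀ = −tan(-86.3°) tan(+1.700°) = 0.4590, H₀ = 1.0940 rad.
Bracket: H₀ sin φ sin δ + cos φ cos δ sin H₀ = 1.0940×-0.99792×0.02967 + 0.06453×0.99956×0.88846 = -0.032391 + 0.057307 = 0.024916.
Q̄ = (S₀/π) × [bracket] = (921/π) × 0.024916 = 7.3045 W/m².
Daily total = Q̄ × 21.40 h × 3600 s/h = 7.3045 × 21.40 × 3600 / 10⁶ = 0.5627 MJ/m².

0.563 MJ/m²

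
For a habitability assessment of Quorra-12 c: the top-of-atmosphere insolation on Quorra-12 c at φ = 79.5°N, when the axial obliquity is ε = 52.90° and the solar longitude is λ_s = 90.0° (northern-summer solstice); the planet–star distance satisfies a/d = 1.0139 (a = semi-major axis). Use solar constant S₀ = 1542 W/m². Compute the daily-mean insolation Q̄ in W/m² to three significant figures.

Q̄ ≈ 1.24e+03 W/m²

Solar declination: sin δ = sin ε · sin λ_s = sin 52.90° × sin 90.0° = 0.79758, so δ = +52.900°.
cos H₀ = −tan(+79.5°) tan(+52.900°) = -7.1342 ≤ −1 ⇒ polar day, H₀ = π.
Bracket: H₀ sin φ sin δ + cos φ cos δ sin H₀ = 3.1416×0.98325×0.79758 + 0.18224×0.60321×0.00000 = 2.463707 + 0.000000 = 2.463707.
Inverse-square distance factor (a/d)² = 1.0139² = 1.027993.
Q̄ = (S₀/π) × 1.027993 × [bracket] = (1542/π) × 1.027993 × 2.463707 = 1243 W/m².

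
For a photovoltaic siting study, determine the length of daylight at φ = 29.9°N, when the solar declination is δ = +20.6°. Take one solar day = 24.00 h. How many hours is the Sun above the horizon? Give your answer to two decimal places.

13.66 h

cos H₀ = −tan φ · tan δ = −tan(+29.9°) × tan(+20.600°) = -0.2161, so H₀ = 1.7887 rad = 102.48°.
Daylight = 2H₀/(2π) × 24.00 h = (1.7887/π) × 24.00 = 13.66 h.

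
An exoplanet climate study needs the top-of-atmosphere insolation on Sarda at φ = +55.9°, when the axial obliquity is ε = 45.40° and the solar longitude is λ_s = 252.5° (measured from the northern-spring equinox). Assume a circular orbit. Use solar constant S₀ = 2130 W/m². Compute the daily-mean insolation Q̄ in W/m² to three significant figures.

Solar declination: sin δ = sin ε · sin λ_s = sin 45.40° × sin 252.5° = -0.67907, so δ = -42.771°.
cos H₀ = −tan(+55.9°) tan(-42.771°) = 1.3663 ≥ 1 ⇒ polar night, H₀ = 0 and Q̄ = 0.

Q̄ ≈ 0.00 W/m²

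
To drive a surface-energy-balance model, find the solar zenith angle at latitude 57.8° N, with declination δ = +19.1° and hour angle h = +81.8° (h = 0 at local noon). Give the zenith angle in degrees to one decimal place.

θ_z = 69.6°

cos θ_z = sin ϕ sin δ + cos ϕ cos δ cos h = 0.276890 + 0.071819 = 0.348709.
θ_z = arccos(0.348709) = 69.6°.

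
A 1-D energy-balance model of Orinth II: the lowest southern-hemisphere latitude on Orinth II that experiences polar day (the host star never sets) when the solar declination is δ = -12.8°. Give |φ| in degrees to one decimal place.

|φ| = 77.2°

Polar day requires cos H₀ = −tan φ tan δ ≤ −1, i.e. tan φ tan δ ≥ 1.
The boundary is |tan φ| · |tan δ| = 1, so |φ| = 90° − |δ| = 90° − 12.8° = 77.2° in the southern hemisphere.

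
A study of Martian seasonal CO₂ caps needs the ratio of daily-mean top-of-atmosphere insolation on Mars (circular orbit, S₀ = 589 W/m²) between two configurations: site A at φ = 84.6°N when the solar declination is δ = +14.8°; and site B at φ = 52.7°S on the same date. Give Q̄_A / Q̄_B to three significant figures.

— Configuration A (φ=+84.6°):
cos H₀ = −tan(+84.6°) tan(+14.800°) = -2.7951 ≤ −1 ⇒ polar day, H₀ = π.
Bracket: H₀ sin φ sin δ + cos φ cos δ sin H₀ = 3.1416×0.99556×0.25545 + 0.09411×0.96682×0.00000 = 0.798959 + 0.000000 = 0.798959.
Q̄ = (S₀/π) × [bracket] = (589/π) × 0.798959 = 149.79 W/m².
— Configuration B (φ=-52.7°):
cos H₀ = −tan(-52.7°) tan(+14.800°) = 0.3468, H₀ = 1.2166 rad.
Bracket: H₀ sin φ sin δ + cos φ cos δ sin H₀ = 1.2166×-0.79547×0.25545 + 0.60599×0.96682×0.93793 = -0.247217 + 0.549517 = 0.302300.
Q̄ = (S₀/π) × [bracket] = (589/π) × 0.302300 = 56.677 W/m².
Ratio Q̄_A / Q̄_B = 149.79 / 56.677 = 2.643.

Q̄_A / Q̄_B ≈ 2.64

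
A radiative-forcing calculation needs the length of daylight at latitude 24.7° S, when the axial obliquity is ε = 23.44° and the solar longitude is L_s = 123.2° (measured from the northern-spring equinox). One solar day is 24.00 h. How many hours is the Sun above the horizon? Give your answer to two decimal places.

10.75 h

Solar declination: sin δ = sin ε · sin L_s = sin 23.44° × sin 123.2° = 0.33286, so δ = +19.442°.
cos h₀ = −tan ϕ · tan δ = −tan(-24.7°) × tan(+19.442°) = 0.1624, so h₀ = 1.4077 rad = 80.66°.
Daylight = 2h₀/(2π) × 24.00 h = (1.4077/π) × 24.00 = 10.75 h.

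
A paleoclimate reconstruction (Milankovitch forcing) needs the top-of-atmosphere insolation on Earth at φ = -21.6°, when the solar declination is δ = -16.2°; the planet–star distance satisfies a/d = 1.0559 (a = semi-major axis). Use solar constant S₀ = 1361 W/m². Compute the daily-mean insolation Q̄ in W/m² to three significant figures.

cos H₀ = −tan(-21.6°) tan(-16.200°) = -0.1150, H₀ = 1.6861 rad.
Bracket: H₀ sin φ sin δ + cos φ cos δ sin H₀ = 1.6861×-0.36812×-0.27899 + 0.92978×0.96029×0.99336 = 0.173166 + 0.886930 = 1.060096.
Inverse-square distance factor (a/d)² = 1.0559² = 1.114925.
Q̄ = (S₀/π) × 1.114925 × [bracket] = (1361/π) × 1.114925 × 1.060096 = 512.0 W/m².

Q̄ ≈ 512 W/m²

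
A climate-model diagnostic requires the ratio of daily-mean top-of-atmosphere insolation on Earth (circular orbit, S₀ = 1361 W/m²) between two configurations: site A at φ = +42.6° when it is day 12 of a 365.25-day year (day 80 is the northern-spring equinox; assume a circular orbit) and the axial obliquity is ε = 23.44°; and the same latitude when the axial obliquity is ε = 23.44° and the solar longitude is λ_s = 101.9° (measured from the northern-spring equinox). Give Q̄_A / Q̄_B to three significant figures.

— Configuration A (φ=+42.6°):
Solar longitude: λ_s = 360° × (12 − 80)/365.25 = -67.023°, i.e. -67.023° + 360° = 292.977°.
sin δ = sin 23.44° × sin 292.977° = -0.36623, so δ = -21.483°.
cos H₀ = −tan(+42.6°) tan(-21.483°) = 0.3619, H₀ = 1.2005 rad.
Bracket: H₀ sin φ sin δ + cos φ cos δ sin H₀ = 1.2005×0.67688×-0.36623 + 0.73610×0.93053×0.93221 = -0.297596 + 0.638529 = 0.340933.
Q̄ = (S₀/π) × [bracket] = (1361/π) × 0.340933 = 147.70 W/m².
— Configuration B (φ=+42.6°):
Solar declination: sin δ = sin ε · sin λ_s = sin 23.44° × sin 101.9° = 0.38924, so δ = +22.907°.
cos H₀ = −tan(+42.6°) tan(+22.907°) = -0.3886, H₀ = 1.9699 rad.
Bracket: H₀ sin φ sin δ + cos φ cos δ sin H₀ = 1.9699×0.67688×0.38924 + 0.73610×0.92114×0.92142 = 0.519007 + 0.624770 = 1.143777.
Q̄ = (S₀/π) × [bracket] = (1361/π) × 1.143777 = 495.51 W/m².
Ratio Q̄_A / Q̄_B = 147.70 / 495.51 = 0.2981.

Q̄_A / Q̄_B ≈ 0.298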